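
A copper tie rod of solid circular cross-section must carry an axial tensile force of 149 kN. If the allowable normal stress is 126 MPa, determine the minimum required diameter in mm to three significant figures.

Required area A ≥ P/σ_allow = 149000/126 = 1183 mm².
For a solid circular section, d ≥ √(4A/π) = 38.8 mm.

38.8 mm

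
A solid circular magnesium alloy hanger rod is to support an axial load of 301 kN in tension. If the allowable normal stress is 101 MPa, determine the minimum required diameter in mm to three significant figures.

Required area A ≥ P/σ_allow = 301000/101 = 2980 mm².
For a solid circular section, d ≥ √(4A/π) = 61.6 mm.

61.6 mm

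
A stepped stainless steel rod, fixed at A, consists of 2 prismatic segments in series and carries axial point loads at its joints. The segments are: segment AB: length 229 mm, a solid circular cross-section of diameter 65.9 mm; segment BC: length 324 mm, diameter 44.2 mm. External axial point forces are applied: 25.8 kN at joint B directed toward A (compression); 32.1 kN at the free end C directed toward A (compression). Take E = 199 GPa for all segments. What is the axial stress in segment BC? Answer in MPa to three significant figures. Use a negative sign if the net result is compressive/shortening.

Internal axial forces (sectioning from the free end, tension +): N_BC = -32.1 kN, N_AB = -57.9 kN.
A_BC = 1534 mm².
σ_BC = N_BC/A_BC = -32100/1534 = -20.92 MPa.

-20.9 MPa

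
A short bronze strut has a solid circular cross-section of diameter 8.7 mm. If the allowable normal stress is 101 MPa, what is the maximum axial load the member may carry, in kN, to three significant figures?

6.00 kN

A = 59.45 mm².
P_max = σ_allow · A = 101 · 59.45 = 6004 N = 6.004 kN.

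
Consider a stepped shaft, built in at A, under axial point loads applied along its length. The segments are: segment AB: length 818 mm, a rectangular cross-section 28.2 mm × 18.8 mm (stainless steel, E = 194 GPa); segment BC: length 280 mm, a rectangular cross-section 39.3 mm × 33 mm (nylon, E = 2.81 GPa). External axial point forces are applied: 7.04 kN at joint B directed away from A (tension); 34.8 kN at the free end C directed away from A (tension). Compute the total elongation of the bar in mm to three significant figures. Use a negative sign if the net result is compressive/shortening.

3.01 mm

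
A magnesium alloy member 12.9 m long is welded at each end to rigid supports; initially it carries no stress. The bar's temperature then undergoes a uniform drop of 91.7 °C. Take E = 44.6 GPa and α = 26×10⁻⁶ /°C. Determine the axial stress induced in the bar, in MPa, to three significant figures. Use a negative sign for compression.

Free thermal expansion αLΔT = 26e-6 · 12900 · -91.7 = -30.76 mm.
The walls impose strain ε = −(-30.76)/12900 = 2.3842e-03; σ = Eε = 44600 · 2.3842e-03 = 106.3 MPa.

106 MPa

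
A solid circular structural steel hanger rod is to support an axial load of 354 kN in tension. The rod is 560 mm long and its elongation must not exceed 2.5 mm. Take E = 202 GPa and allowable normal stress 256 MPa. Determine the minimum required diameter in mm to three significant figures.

42.0 mm

Required area A ≥ P/σ_allow = 354000/256 = 1383 mm².
For a solid circular section, d ≥ √(4A/π) = 41.96 mm.
Elongation limit: A ≥ PL/(Eδ_allow) = 354000·560/(202000·2.5) = 392.6 mm² ⇒ d ≥ 22.36 mm.
The stress limit governs.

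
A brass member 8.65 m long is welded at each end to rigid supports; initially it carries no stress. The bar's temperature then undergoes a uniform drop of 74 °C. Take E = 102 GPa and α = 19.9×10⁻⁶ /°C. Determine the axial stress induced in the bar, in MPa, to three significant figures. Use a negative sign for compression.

Free thermal expansion αLΔT = 19.9e-6 · 8650 · -74 = -12.74 mm.
The walls impose strain ε = −(-12.74)/8650 = 1.4726e-03; σ = Eε = 102000 · 1.4726e-03 = 150.2 MPa.

150 MPa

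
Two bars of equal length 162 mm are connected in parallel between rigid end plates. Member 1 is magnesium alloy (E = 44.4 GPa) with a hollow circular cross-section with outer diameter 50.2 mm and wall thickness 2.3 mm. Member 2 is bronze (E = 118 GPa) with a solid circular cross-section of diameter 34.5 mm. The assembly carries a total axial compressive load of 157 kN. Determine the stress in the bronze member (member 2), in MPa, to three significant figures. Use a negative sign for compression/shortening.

-147 MPa

A_1 = 346.1 mm².
A_2 = 934.8 mm².
Equal strain + equilibrium ⇒ each member carries load in proportion to AE: A₁E₁ = 15370000 N, A₂E₂ = 110300000 N, ΣAE = 125700000 N.
σ₂ = P·E₂/ΣAE = -157000·118000/125700000 = -147.4 MPa.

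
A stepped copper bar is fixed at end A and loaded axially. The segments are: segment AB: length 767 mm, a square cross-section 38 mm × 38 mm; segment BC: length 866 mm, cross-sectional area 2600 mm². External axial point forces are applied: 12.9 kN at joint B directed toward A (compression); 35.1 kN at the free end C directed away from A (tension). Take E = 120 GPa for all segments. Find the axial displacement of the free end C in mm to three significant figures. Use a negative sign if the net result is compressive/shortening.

0.196 mm

Internal axial forces (sectioning from the free end, tension +): N_BC = 35.1 kN, N_AB = 22.2 kN.
A_AB = 1444 mm².
δ_AB = 22200·767/(1444·120000) = 0.09827 mm
δ_BC = 35100·866/(2600·120000) = 0.09742 mm
δ = Σδ_i = 0.1957 mm.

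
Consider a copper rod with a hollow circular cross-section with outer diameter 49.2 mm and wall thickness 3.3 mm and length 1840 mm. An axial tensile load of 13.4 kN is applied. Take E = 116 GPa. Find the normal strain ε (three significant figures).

A = 475.9 mm².
σ = N/A = 28.16 MPa; ε = σ/E = 28.16/116000 = 2.428e-04.

2.43e-04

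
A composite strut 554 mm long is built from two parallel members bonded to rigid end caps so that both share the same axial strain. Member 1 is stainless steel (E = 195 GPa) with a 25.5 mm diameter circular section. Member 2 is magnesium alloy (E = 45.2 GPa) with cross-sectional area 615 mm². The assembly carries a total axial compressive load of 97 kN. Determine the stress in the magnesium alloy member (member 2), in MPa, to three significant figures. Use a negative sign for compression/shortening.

-34.4 MPa

A_1 = 510.7 mm².
Equal strain + equilibrium ⇒ each member carries load in proportion to AE: A₁E₁ = 99590000 N, A₂E₂ = 27800000 N, ΣAE = 127400000 N.
σ₂ = P·E₂/ΣAE = -97000·45200/127400000 = -34.42 MPa.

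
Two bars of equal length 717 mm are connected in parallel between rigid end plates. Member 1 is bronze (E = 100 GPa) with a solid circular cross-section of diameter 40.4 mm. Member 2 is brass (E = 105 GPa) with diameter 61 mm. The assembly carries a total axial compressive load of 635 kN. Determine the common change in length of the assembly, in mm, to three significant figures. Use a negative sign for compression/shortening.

-1.05 mm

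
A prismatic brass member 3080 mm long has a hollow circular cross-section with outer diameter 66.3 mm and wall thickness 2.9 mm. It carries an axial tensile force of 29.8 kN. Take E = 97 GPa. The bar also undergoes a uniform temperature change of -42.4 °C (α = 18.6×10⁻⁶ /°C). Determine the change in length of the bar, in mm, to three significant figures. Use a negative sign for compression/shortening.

-0.791 mm

A = 577.6 mm².
δ_mech = NL/(AE) = 29800·3080/(577.6·97000) = 1.638 mm.
δ_thermal = αLΔT = 18.6e-6·3080·-42.4 = -2.429 mm.
δ = δ_mech + δ_thermal = -0.7908 mm.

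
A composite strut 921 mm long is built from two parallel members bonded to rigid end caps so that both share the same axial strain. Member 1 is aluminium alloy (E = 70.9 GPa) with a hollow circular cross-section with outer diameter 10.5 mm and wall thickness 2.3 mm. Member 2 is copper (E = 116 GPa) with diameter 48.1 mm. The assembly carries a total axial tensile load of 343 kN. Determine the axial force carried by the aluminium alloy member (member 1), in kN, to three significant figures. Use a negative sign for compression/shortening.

6.70 kN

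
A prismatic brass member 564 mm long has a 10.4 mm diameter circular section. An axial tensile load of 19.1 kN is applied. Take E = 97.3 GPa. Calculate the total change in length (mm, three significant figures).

1.30 mm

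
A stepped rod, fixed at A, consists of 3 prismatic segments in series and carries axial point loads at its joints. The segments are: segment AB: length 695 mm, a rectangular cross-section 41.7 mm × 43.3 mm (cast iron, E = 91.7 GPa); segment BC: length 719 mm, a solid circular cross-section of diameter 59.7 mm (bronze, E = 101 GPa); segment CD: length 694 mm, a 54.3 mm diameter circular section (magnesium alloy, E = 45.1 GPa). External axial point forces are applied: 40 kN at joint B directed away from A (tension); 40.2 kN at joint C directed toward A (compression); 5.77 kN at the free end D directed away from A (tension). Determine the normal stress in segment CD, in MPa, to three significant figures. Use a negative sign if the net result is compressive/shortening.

2.49 MPa

Internal axial forces (sectioning from the free end, tension +): N_CD = 5.77 kN, N_BC = -34.43 kN, N_AB = 5.57 kN.
A_CD = 2316 mm².
σ_CD = N_CD/A_CD = 5770/2316 = 2.492 MPa.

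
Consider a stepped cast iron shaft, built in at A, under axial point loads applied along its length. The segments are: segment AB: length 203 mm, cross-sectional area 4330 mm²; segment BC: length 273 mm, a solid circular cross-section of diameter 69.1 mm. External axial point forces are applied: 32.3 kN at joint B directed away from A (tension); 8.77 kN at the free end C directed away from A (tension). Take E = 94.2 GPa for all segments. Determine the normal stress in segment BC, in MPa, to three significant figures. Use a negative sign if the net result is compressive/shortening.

Internal axial forces (sectioning from the free end, tension +): N_BC = 8.77 kN, N_AB = 41.07 kN.
A_BC = 3750 mm².
σ_BC = N_BC/A_BC = 8770/3750 = 2.339 MPa.

2.34 MPa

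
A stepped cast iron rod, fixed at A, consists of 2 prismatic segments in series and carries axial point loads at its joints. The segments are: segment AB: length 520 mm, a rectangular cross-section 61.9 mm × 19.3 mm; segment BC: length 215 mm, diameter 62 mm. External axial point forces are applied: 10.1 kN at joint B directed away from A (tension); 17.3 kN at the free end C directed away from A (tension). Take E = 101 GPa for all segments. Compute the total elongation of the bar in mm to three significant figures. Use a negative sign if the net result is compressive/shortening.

0.130 mm

Internal axial forces (sectioning from the free end, tension +): N_BC = 17.3 kN, N_AB = 27.4 kN.
A_AB = 1195 mm².
A_BC = 3019 mm².
δ_AB = 27400·520/(1195·101000) = 0.1181 mm
δ_BC = 17300·215/(3019·101000) = 0.0122 mm
δ = Σδ_i = 0.1303 mm.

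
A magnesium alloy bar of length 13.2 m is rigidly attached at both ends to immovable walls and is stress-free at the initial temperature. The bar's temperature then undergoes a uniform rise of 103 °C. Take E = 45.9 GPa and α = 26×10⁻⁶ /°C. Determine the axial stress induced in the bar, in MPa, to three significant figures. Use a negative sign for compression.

-123 MPa

Free thermal expansion αLΔT = 26e-6 · 13200 · 103 = 35.35 mm.
The walls impose strain ε = −(35.35)/13200 = -2.6780e-03; σ = Eε = 45900 · -2.6780e-03 = -122.9 MPa.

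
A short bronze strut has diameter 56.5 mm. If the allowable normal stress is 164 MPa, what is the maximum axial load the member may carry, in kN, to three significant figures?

411 kN

A = 2507 mm².
P_max = σ_allow · A = 164 · 2507 = 411200 N = 411.2 kN.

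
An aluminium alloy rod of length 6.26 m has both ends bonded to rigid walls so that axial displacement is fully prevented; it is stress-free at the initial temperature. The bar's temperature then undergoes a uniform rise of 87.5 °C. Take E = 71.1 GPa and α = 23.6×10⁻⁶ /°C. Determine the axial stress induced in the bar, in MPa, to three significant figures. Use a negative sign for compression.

Free thermal expansion αLΔT = 23.6e-6 · 6260 · 87.5 = 12.93 mm.
The walls impose strain ε = −(12.93)/6260 = -2.0650e-03; σ = Eε = 71100 · -2.0650e-03 = -146.8 MPa.

-147 MPa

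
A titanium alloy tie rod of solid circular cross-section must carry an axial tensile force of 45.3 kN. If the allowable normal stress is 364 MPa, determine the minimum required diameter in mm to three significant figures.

Required area A ≥ P/σ_allow = 45300/364 = 124.5 mm².
For a solid circular section, d ≥ √(4A/π) = 12.59 mm.

12.6 mm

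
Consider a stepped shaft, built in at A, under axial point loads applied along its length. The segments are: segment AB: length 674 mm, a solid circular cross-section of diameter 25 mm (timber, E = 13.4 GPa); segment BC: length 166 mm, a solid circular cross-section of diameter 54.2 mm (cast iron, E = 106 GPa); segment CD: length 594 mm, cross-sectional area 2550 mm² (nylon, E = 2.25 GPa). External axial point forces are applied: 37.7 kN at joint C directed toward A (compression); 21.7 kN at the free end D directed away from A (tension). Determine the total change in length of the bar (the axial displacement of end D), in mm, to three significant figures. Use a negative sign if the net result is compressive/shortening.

0.596 mm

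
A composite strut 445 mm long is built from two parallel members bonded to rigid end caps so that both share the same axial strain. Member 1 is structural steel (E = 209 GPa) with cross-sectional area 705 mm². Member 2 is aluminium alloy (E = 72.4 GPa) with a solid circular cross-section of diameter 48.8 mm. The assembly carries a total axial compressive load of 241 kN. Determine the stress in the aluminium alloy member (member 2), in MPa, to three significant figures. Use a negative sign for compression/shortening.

-61.7 MPa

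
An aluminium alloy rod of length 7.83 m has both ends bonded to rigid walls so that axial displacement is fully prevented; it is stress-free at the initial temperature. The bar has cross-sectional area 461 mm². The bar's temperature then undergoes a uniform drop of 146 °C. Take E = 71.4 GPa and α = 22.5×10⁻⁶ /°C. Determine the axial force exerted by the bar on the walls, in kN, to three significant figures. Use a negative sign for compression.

108 kN

Free thermal expansion αLΔT = 22.5e-6 · 7830 · -146 = -25.72 mm.
The walls impose strain ε = −(-25.72)/7830 = 3.2850e-03; σ = Eε = 71400 · 3.2850e-03 = 234.5 MPa.
Wall reaction R = σ·A = 234.5·461 = 108100 N = 108.1 kN.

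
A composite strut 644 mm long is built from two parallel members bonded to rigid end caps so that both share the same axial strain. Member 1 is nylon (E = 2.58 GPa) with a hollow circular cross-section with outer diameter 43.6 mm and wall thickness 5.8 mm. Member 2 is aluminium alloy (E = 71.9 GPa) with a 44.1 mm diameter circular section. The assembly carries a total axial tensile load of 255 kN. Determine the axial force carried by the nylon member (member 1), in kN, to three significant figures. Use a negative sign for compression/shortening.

A_1 = 688.8 mm².
A_2 = 1527 mm².
Equal strain + equilibrium ⇒ each member carries load in proportion to AE: A₁E₁ = 1777000 N, A₂E₂ = 109800000 N, ΣAE = 111600000 N.
F₁ = P·A₁E₁/ΣAE = 255000·1777000/111600000 = 4060 N.

4.06 kN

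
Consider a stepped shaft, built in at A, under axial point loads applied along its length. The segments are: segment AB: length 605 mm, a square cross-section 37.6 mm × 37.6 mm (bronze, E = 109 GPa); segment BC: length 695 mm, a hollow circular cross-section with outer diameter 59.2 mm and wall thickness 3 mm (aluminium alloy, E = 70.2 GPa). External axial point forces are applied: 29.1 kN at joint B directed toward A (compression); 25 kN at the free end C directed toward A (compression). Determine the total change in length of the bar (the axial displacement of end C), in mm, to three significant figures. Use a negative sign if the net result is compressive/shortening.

Internal axial forces (sectioning from the free end, tension +): N_BC = -25 kN, N_AB = -54.1 kN.
A_AB = 1414 mm².
A_BC = 529.7 mm².
δ_AB = -54100·605/(1414·109000) = -0.2124 mm
δ_BC = -25000·695/(529.7·70200) = -0.4673 mm
δ = Σδ_i = -0.6797 mm.

-0.680 mm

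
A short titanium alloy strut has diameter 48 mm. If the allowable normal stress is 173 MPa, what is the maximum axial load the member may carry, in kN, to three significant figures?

A = 1810 mm².
P_max = σ_allow · A = 173 · 1810 = 313100 N = 313.1 kN.

313 kN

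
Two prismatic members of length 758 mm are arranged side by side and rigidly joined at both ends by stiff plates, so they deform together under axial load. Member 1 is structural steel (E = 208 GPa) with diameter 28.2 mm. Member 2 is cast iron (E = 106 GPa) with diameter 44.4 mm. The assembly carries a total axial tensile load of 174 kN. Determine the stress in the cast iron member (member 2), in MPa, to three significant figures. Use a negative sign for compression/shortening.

A_1 = 624.6 mm².
A_2 = 1548 mm².
Equal strain + equilibrium ⇒ each member carries load in proportion to AE: A₁E₁ = 129900000 N, A₂E₂ = 164100000 N, ΣAE = 294000000 N.
σ₂ = P·E₂/ΣAE = 174000·106000/294000000 = 62.73 MPa.

62.7 MPa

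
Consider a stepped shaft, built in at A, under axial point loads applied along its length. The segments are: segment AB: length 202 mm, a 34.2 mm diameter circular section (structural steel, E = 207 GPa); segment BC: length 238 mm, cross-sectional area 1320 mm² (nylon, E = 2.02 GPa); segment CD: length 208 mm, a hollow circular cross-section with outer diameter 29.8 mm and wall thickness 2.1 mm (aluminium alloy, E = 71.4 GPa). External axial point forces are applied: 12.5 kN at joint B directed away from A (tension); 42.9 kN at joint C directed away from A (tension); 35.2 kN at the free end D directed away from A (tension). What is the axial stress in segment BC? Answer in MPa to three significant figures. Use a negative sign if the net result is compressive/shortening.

Internal axial forces (sectioning from the free end, tension +): N_CD = 35.2 kN, N_BC = 78.1 kN, N_AB = 90.6 kN.
σ_BC = N_BC/A_BC = 78100/1320 = 59.17 MPa.

59.2 MPa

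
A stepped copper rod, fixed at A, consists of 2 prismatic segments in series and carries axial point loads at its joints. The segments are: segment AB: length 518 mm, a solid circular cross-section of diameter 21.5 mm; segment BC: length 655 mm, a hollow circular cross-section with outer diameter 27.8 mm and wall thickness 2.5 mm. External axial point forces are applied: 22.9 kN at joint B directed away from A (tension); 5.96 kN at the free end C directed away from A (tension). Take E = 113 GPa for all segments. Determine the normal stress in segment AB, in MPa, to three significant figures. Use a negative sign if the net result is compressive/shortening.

Internal axial forces (sectioning from the free end, tension +): N_BC = 5.96 kN, N_AB = 28.86 kN.
A_AB = 363.1 mm².
σ_AB = N_AB/A_AB = 28860/363.1 = 79.49 MPa.

79.5 MPa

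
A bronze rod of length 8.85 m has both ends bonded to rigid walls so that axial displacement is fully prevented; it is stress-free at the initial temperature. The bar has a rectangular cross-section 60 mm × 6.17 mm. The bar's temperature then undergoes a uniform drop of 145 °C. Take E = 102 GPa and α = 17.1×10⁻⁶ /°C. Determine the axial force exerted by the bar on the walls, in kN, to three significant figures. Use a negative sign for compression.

Free thermal expansion αLΔT = 17.1e-6 · 8850 · -145 = -21.94 mm.
The walls impose strain ε = −(-21.94)/8850 = 2.4795e-03; σ = Eε = 102000 · 2.4795e-03 = 252.9 MPa.
Wall reaction R = σ·A = 252.9·370.2 = 93630 N = 93.63 kN.

93.6 kN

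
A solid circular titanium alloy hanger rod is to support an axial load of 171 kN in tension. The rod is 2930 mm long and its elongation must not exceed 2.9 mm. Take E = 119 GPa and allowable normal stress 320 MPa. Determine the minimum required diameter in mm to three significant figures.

43.0 mm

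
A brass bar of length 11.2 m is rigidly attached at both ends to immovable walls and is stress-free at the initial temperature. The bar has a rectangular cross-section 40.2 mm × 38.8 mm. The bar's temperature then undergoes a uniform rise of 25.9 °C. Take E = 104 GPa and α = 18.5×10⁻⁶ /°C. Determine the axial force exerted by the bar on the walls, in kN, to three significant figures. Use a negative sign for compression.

Free thermal expansion αLΔT = 18.5e-6 · 11200 · 25.9 = 5.366 mm.
The walls impose strain ε = −(5.366)/11200 = -4.7915e-04; σ = Eε = 104000 · -4.7915e-04 = -49.83 MPa.
Wall reaction R = σ·A = -49.83·1560 = -77730 N = -77.73 kN.

-77.7 kN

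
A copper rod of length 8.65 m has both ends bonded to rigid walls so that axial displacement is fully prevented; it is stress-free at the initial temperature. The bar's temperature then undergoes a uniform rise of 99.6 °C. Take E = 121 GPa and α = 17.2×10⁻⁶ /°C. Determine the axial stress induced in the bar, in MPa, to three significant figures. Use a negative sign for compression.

-207 MPa

Free thermal expansion αLΔT = 17.2e-6 · 8650 · 99.6 = 14.82 mm.
The walls impose strain ε = −(14.82)/8650 = -1.7131e-03; σ = Eε = 121000 · -1.7131e-03 = -207.3 MPa.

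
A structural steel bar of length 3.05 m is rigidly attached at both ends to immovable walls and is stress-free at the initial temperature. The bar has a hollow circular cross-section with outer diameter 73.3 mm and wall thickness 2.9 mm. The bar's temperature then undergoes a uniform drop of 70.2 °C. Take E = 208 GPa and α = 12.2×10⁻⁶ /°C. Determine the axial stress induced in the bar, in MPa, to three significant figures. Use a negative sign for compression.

178 MPa

Free thermal expansion αLΔT = 12.2e-6 · 3050 · -70.2 = -2.612 mm.
The walls impose strain ε = −(-2.612)/3050 = 8.5644e-04; σ = Eε = 208000 · 8.5644e-04 = 178.1 MPa.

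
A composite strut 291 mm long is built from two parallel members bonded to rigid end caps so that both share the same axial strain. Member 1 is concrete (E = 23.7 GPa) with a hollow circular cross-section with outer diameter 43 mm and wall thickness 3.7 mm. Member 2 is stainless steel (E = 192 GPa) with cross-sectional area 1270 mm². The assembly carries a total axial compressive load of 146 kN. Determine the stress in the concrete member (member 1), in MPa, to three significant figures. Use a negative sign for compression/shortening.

-13.6 MPa

A_1 = 456.8 mm².
Equal strain + equilibrium ⇒ each member carries load in proportion to AE: A₁E₁ = 10830000 N, A₂E₂ = 243800000 N, ΣAE = 254700000 N.
σ₁ = P·E₁/ΣAE = -146000·23700/254700000 = -13.59 MPa.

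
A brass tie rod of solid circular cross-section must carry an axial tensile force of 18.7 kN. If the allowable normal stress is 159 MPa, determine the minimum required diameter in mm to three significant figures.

Required area A ≥ P/σ_allow = 18700/159 = 117.6 mm².
For a solid circular section, d ≥ √(4A/π) = 12.24 mm.

12.2 mm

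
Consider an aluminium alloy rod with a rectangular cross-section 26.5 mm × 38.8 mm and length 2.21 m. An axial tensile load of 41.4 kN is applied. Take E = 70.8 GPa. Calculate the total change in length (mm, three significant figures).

A = 1028 mm².
δ_mech = NL/(AE) = 41400·2210/(1028·70800) = 1.257 mm.

1.26 mm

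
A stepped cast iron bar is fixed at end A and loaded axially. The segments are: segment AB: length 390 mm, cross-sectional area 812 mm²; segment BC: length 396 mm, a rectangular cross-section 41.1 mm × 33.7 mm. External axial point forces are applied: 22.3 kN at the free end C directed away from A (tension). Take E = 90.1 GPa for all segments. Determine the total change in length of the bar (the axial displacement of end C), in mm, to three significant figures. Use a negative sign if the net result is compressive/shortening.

0.190 mm

Internal axial forces (sectioning from the free end, tension +): N_BC = 22.3 kN, N_AB = 22.3 kN.
A_BC = 1385 mm².
δ_AB = 22300·390/(812·90100) = 0.1189 mm
δ_BC = 22300·396/(1385·90100) = 0.07076 mm
δ = Σδ_i = 0.1896 mm.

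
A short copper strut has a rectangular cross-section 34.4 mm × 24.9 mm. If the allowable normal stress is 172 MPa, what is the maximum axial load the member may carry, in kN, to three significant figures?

147 kN

A = 856.6 mm².
P_max = σ_allow · A = 172 · 856.6 = 147300 N = 147.3 kN.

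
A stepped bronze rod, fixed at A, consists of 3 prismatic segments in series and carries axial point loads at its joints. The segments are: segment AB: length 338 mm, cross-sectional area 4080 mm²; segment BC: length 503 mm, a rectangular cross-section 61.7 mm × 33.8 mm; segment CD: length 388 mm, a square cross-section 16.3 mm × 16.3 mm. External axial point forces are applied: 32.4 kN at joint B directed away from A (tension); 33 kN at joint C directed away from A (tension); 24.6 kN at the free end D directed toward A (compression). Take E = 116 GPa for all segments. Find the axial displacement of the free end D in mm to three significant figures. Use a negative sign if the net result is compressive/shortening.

Internal axial forces (sectioning from the free end, tension +): N_CD = -24.6 kN, N_BC = 8.4 kN, N_AB = 40.8 kN.
A_BC = 2085 mm².
A_CD = 265.7 mm².
δ_AB = 40800·338/(4080·116000) = 0.02914 mm
δ_BC = 8400·503/(2085·116000) = 0.01747 mm
δ_CD = -24600·388/(265.7·116000) = -0.3097 mm
δ = Σδ_i = -0.2631 mm.

-0.263 mm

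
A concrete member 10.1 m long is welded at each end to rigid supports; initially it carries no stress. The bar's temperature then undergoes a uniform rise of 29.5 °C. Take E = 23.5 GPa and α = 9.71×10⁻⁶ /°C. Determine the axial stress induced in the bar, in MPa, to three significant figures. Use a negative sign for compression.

Free thermal expansion αLΔT = 9.71e-6 · 10100 · 29.5 = 2.893 mm.
The walls impose strain ε = −(2.893)/10100 = -2.8645e-04; σ = Eε = 23500 · -2.8645e-04 = -6.731 MPa.

-6.73 MPa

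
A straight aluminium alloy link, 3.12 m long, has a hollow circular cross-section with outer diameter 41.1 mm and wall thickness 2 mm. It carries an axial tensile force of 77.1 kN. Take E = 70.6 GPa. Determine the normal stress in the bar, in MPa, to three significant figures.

314 MPa

A = 245.7 mm².
σ = N/A = 77100/245.7 = 313.8 MPa.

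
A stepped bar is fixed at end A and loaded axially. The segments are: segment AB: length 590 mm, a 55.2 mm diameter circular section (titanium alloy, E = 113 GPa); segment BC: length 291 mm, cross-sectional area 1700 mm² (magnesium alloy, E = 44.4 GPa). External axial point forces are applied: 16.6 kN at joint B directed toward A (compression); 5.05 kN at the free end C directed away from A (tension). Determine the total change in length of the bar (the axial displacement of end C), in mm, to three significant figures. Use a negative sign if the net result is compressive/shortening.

Internal axial forces (sectioning from the free end, tension +): N_BC = 5.05 kN, N_AB = -11.55 kN.
A_AB = 2393 mm².
δ_AB = -11550·590/(2393·113000) = -0.0252 mm
δ_BC = 5050·291/(1700·44400) = 0.01947 mm
δ = Σδ_i = -0.00573 mm.

-0.00573 mm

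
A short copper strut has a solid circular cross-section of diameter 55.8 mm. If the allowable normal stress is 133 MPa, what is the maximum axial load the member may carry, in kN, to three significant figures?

A = 2445 mm².
P_max = σ_allow · A = 133 · 2445 = 325200 N = 325.2 kN.

325 kN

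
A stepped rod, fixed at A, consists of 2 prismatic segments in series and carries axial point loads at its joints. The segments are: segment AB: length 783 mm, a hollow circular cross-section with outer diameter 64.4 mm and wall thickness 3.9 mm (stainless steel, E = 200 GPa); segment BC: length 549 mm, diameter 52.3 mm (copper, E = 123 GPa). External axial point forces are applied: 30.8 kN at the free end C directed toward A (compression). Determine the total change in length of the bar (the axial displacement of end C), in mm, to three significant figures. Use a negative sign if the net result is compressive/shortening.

Internal axial forces (sectioning from the free end, tension +): N_BC = -30.8 kN, N_AB = -30.8 kN.
A_AB = 741.3 mm².
A_BC = 2148 mm².
δ_AB = -30800·783/(741.3·200000) = -0.1627 mm
δ_BC = -30800·549/(2148·123000) = -0.06399 mm
δ = Σδ_i = -0.2267 mm.

-0.227 mm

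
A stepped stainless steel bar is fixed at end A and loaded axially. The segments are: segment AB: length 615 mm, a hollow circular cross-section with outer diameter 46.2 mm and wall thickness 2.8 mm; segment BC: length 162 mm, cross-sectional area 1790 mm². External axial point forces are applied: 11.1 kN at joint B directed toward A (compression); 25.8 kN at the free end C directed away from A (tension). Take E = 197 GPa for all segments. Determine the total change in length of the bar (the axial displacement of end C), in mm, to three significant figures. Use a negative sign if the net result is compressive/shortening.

Internal axial forces (sectioning from the free end, tension +): N_BC = 25.8 kN, N_AB = 14.7 kN.
A_AB = 381.8 mm².
δ_AB = 14700·615/(381.8·197000) = 0.1202 mm
δ_BC = 25800·162/(1790·197000) = 0.01185 mm
δ = Σδ_i = 0.1321 mm.

0.132 mm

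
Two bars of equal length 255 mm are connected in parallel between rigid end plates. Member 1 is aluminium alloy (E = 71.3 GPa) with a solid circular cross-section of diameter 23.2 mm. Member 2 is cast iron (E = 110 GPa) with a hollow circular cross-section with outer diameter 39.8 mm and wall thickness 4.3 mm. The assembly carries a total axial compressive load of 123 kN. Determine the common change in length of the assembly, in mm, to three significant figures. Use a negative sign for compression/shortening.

-0.378 mm

A_1 = 422.7 mm².
A_2 = 479.6 mm².
Equal strain + equilibrium ⇒ each member carries load in proportion to AE: A₁E₁ = 30140000 N, A₂E₂ = 52750000 N, ΣAE = 82890000 N.
δ = PL/ΣAE = -123000·255/82890000 = -0.3784 mm.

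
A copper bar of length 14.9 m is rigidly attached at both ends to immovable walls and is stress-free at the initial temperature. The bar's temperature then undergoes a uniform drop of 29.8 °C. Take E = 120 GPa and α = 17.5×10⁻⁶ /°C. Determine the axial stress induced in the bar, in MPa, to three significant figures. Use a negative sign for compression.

Free thermal expansion αLΔT = 17.5e-6 · 14900 · -29.8 = -7.77 mm.
The walls impose strain ε = −(-7.77)/14900 = 5.2150e-04; σ = Eε = 120000 · 5.2150e-04 = 62.58 MPa.

62.6 MPa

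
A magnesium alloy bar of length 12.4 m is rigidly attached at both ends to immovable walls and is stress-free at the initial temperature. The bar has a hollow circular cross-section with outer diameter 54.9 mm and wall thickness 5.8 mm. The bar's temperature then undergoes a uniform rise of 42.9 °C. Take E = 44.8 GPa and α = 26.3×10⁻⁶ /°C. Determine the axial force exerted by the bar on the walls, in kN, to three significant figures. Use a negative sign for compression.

-45.2 kN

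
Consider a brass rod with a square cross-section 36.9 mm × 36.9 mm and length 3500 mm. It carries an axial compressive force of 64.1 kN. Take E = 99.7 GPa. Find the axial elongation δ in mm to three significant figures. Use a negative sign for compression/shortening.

-1.65 mm

A = 1362 mm².
δ_mech = NL/(AE) = -64100·3500/(1362·99700) = -1.653 mm.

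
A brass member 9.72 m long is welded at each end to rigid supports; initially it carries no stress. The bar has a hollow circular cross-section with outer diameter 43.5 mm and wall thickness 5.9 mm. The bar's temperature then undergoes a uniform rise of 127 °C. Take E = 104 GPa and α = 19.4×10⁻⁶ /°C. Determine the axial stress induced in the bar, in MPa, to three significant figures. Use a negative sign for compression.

Free thermal expansion αLΔT = 19.4e-6 · 9720 · 127 = 23.95 mm.
The walls impose strain ε = −(23.95)/9720 = -2.4638e-03; σ = Eε = 104000 · -2.4638e-03 = -256.2 MPa.

-256 MPa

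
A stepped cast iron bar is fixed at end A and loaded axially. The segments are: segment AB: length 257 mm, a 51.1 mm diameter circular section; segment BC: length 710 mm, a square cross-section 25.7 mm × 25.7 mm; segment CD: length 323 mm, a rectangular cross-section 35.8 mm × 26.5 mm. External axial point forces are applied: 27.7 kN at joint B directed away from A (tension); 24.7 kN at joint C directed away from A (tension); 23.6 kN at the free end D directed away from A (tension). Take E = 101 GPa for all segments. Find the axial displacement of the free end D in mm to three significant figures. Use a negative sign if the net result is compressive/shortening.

Internal axial forces (sectioning from the free end, tension +): N_CD = 23.6 kN, N_BC = 48.3 kN, N_AB = 76 kN.
A_AB = 2051 mm².
A_BC = 660.5 mm².
A_CD = 948.7 mm².
δ_AB = 76000·257/(2051·101000) = 0.0943 mm
δ_BC = 48300·710/(660.5·101000) = 0.5141 mm
δ_CD = 23600·323/(948.7·101000) = 0.07955 mm
δ = Σδ_i = 0.6879 mm.

0.688 mm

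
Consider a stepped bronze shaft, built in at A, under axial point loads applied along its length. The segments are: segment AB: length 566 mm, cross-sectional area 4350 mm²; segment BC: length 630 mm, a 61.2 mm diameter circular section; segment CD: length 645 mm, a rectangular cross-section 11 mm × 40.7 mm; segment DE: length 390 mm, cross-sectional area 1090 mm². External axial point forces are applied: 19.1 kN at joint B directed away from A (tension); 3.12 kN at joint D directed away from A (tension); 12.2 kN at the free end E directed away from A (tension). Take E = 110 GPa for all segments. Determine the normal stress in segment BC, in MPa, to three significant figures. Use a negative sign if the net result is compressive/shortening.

5.21 MPa

Internal axial forces (sectioning from the free end, tension +): N_DE = 12.2 kN, N_CD = 15.32 kN, N_BC = 15.32 kN, N_AB = 34.42 kN.
A_BC = 2942 mm².
σ_BC = N_BC/A_BC = 15320/2942 = 5.208 MPa.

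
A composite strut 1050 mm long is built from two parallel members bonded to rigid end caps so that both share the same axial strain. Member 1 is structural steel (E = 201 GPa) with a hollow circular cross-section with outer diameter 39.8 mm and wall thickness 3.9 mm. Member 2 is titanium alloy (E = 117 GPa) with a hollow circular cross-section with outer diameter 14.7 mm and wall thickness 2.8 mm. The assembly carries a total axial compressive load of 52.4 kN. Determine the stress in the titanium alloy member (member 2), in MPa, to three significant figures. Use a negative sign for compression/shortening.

A_1 = 439.9 mm².
A_2 = 104.7 mm².
Equal strain + equilibrium ⇒ each member carries load in proportion to AE: A₁E₁ = 88410000 N, A₂E₂ = 12250000 N, ΣAE = 100700000 N.
σ₂ = P·E₂/ΣAE = -52400·117000/100700000 = -60.91 MPa.

-60.9 MPa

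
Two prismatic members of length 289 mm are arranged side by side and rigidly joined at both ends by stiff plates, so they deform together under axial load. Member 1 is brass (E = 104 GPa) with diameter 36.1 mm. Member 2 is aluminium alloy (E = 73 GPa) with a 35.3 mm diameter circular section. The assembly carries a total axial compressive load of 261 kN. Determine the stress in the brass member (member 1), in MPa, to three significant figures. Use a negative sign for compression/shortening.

A_1 = 1024 mm².
A_2 = 978.7 mm².
Equal strain + equilibrium ⇒ each member carries load in proportion to AE: A₁E₁ = 106400000 N, A₂E₂ = 71440000 N, ΣAE = 177900000 N.
σ₁ = P·E₁/ΣAE = -261000·104000/177900000 = -152.6 MPa.

-153 MPa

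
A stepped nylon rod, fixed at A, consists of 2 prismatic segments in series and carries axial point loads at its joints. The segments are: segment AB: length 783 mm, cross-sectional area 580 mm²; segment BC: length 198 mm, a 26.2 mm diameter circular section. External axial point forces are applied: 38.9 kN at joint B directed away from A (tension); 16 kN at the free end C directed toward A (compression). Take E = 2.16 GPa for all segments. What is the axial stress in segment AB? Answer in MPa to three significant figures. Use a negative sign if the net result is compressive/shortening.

39.5 MPa

Internal axial forces (sectioning from the free end, tension +): N_BC = -16 kN, N_AB = 22.9 kN.
σ_AB = N_AB/A_AB = 22900/580 = 39.48 MPa.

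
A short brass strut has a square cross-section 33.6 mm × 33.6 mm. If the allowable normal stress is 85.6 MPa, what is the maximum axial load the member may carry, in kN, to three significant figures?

96.6 kN

A = 1129 mm².
P_max = σ_allow · A = 85.6 · 1129 = 96640 N = 96.64 kN.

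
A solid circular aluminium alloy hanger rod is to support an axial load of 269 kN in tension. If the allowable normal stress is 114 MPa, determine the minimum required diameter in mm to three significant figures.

54.8 mm

Required area A ≥ P/σ_allow = 269000/114 = 2360 mm².
For a solid circular section, d ≥ √(4A/π) = 54.81 mm.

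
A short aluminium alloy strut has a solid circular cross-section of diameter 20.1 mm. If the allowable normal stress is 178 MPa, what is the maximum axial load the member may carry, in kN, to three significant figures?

56.5 kN

A = 317.3 mm².
P_max = σ_allow · A = 178 · 317.3 = 56480 N = 56.48 kN.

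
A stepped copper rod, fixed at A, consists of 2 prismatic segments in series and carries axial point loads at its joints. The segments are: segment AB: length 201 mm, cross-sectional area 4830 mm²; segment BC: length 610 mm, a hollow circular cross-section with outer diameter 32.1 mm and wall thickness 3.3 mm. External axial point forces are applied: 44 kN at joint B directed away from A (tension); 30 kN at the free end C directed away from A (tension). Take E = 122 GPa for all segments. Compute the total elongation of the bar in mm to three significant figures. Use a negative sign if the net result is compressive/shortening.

0.528 mm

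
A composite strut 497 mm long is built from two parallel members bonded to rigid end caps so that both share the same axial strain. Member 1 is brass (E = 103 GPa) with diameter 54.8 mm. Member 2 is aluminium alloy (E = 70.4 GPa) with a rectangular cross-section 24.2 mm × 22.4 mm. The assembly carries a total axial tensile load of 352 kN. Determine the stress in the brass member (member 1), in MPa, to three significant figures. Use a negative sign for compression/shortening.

129 MPa

A_1 = 2359 mm².
A_2 = 542.1 mm².
Equal strain + equilibrium ⇒ each member carries load in proportion to AE: A₁E₁ = 242900000 N, A₂E₂ = 38160000 N, ΣAE = 281100000 N.
σ₁ = P·E₁/ΣAE = 352000·103000/281100000 = 129 MPa.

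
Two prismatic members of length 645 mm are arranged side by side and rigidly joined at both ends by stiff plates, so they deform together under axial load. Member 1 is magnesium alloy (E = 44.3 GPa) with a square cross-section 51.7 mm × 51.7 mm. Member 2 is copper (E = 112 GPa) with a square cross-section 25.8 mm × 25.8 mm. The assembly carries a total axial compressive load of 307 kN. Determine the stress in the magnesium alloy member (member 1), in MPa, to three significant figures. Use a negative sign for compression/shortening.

-70.5 MPa

A_1 = 2673 mm².
A_2 = 665.6 mm².
Equal strain + equilibrium ⇒ each member carries load in proportion to AE: A₁E₁ = 118400000 N, A₂E₂ = 74550000 N, ΣAE = 193000000 N.
σ₁ = P·E₁/ΣAE = -307000·44300/193000000 = -70.48 MPa.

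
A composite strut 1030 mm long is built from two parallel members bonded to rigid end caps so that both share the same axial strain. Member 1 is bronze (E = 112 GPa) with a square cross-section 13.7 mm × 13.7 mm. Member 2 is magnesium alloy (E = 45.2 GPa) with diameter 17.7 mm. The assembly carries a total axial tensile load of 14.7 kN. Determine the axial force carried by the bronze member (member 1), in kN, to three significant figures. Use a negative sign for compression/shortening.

A_1 = 187.7 mm².
A_2 = 246.1 mm².
Equal strain + equilibrium ⇒ each member carries load in proportion to AE: A₁E₁ = 21020000 N, A₂E₂ = 11120000 N, ΣAE = 32140000 N.
F₁ = P·A₁E₁/ΣAE = 14700·21020000/32140000 = 9614 N.

9.61 kN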